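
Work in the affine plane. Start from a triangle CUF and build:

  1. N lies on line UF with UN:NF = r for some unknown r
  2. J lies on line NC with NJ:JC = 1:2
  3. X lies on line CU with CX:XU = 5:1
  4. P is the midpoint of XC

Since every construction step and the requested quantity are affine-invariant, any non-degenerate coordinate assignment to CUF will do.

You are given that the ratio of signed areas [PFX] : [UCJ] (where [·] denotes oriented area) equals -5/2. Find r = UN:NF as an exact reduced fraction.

Assign C = (0, 0), U = (1, 0), F = (0, 1) — the answer is frame-independent, so this choice is without loss of generality.
1. With UN:NF = r, write λ = r/(r+1) so N = U + λ·(F−U); N is affine-linear in λ
2. J lies on line NC with NJ:JC = 1:2 ⇒ J is an affine combination of earlier points and hence also affine-linear in λ
3. X lies on line CU with CX:XU = 5:1 ⇒ X = (5/6, 0)
4. P is the midpoint of XC ⇒ P = (5/12, 0)
Every point depending on N is an affine combination of N and λ-independent points, so each such coordinate is linear in λ; the λ² term in each signed area is a multiple of (F−U)×(F−U) = 0, so 2·[PFX] and 2·[UCJ] are each linear in λ. Evaluating at λ=0 and λ=1:
  2·[PFX] = -5/12,   2·[UCJ] = -2/3·λ
So [PFX]:[UCJ] = (-5/12) / (-2/3·λ). Setting this equal to -5/2:
  -5/12 = -5/2·(-2/3·λ)  ⇒  λ = -1/4
Then r = λ/(1−λ) = (-1/4)/(5/4) = -1/5. Check: with r = -1/5, N = (5/4, -1/4) and [PFX]:[UCJ] = -5/2 as required.

r = -1/5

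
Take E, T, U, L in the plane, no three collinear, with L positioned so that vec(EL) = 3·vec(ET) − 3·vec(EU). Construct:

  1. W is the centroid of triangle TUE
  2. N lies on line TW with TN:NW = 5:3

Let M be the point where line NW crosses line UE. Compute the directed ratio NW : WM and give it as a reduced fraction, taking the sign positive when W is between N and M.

Assign E = (0, 0), T = (1, 0), U = (0, 1), L = (3, -3) — the answer is frame-independent, so this choice is without loss of generality.
1. W is the centroid of triangle TUE ⇒ W = (1/3, 1/3)
2. N lies on line TW with TN:NW = 5:3 ⇒ N = (7/12, 5/24)
line NW meets UE at M = (0, 1/2)
W = N + t·(M−N) with t = 3/7, so NW:WM = 3/7:4/7

NW:WM = 3/4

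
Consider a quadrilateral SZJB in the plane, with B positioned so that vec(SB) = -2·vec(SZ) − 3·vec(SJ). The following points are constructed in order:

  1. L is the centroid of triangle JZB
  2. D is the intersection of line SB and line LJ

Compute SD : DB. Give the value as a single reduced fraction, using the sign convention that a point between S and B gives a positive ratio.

Choose coordinates S = (0, 0), Z = (1, 0), J = (0, 1), B = (-2, -3).
1. L is the centroid of triangle JZB ⇒ L = (-1/3, -2/3)
2. D is the intersection of line SB and line LJ ⇒ D = (-2/7, -3/7)
D = S + t·(B−S) with t = 1/7, so SD:DB = t:(1−t) = 1/7:6/7

SD:DB = 1/6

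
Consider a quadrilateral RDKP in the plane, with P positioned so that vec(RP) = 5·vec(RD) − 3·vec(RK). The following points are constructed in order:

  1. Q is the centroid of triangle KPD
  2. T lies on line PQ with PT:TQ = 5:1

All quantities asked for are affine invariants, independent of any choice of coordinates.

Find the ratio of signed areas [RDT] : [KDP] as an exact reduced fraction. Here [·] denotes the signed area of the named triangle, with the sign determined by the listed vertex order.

[RDT]:[KDP] = -19/18

Assign R = (0, 0), D = (1, 0), K = (0, 1), P = (5, -3) — the answer is frame-independent, so this choice is without loss of generality.
1. Q is the centroid of triangle KPD ⇒ Q = (2, -2/3)
2. T lies on line PQ with PT:TQ = 5:1 ⇒ T = (5/2, -19/18)
2·[RDT] = -19/18, 2·[KDP] = 1
[RDT]:[KDP] = -19/18:1 = -19/18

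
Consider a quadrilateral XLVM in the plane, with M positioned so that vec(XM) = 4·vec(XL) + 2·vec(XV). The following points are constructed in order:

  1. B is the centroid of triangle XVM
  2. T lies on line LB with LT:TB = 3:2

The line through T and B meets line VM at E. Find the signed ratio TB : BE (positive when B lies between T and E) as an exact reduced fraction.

Set X = (0, 0), L = (1, 0), V = (0, 1), M = (4, 2); any affine frame gives the same invariant.
1. B is the centroid of triangle XVM ⇒ B = (4/3, 1)
2. T lies on line LB with LT:TB = 3:2 ⇒ T = (6/5, 3/5)
line TB meets VM at E = (16/11, 15/11)
B = T + t·(E−T) with t = 11/21, so TB:BE = 11/21:10/21

TB:BE = 11/10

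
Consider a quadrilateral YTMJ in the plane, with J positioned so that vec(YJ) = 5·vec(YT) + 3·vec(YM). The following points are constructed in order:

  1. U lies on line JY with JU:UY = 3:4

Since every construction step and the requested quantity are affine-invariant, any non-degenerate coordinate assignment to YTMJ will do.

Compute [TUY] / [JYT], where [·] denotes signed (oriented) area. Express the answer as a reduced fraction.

Work in coordinates with Y = (0, 0), T = (1, 0), M = (0, 1), J = (5, 3).
1. U lies on line JY with JU:UY = 3:4 ⇒ U = (20/7, 12/7)
2·[TUY] = 12/7, 2·[JYT] = 3
[TUY]:[JYT] = 12/7:3 = 4/7

[TUY]:[JYT] = 4/7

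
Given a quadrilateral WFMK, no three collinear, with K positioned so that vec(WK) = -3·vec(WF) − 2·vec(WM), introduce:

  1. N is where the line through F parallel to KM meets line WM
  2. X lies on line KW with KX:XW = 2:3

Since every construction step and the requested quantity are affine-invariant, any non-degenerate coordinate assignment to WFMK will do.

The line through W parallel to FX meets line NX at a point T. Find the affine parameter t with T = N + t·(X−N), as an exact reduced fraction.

Choose coordinates W = (0, 0), F = (1, 0), M = (0, 1), K = (-3, -2).
1. N is where the line through F parallel to KM meets line WM ⇒ N = (0, -1)
2. X lies on line KW with KX:XW = 2:3 ⇒ X = (-9/5, -6/5)
through W parallel to FX: direction (-14/5, -6/5); meets NX at T = (-63/20, -27/20)
T = N + t·(X−N) with t = 7/4

t = 7/4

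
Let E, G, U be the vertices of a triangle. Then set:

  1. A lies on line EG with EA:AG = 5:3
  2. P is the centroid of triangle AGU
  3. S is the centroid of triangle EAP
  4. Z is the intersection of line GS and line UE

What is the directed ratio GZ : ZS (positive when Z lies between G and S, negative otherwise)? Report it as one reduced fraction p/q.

GZ:ZS = -18/7

Work in coordinates with E = (0, 0), G = (1, 0), U = (0, 1).
1. A lies on line EG with EA:AG = 5:3 ⇒ A = (5/8, 0)
2. P is the centroid of triangle AGU ⇒ P = (13/24, 1/3)
3. S is the centroid of triangle EAP ⇒ S = (7/18, 1/9)
4. Z is the intersection of line GS and line UE ⇒ Z = (0, 2/11)
Z = G + t·(S−G) with t = 18/11, so GZ:ZS = t:(1−t) = 18/11:-7/11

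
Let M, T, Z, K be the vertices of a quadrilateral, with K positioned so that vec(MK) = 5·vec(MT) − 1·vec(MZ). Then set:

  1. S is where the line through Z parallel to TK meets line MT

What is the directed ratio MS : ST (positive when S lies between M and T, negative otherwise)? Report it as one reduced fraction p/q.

MS:ST = -4/3

Assign M = (0, 0), T = (1, 0), Z = (0, 1), K = (5, -1) — the answer is frame-independent, so this choice is without loss of generality.
1. S is where the line through Z parallel to TK meets line MT ⇒ S = (4, 0)
S = M + t·(T−M) with t = 4, so MS:ST = t:(1−t) = 4:-3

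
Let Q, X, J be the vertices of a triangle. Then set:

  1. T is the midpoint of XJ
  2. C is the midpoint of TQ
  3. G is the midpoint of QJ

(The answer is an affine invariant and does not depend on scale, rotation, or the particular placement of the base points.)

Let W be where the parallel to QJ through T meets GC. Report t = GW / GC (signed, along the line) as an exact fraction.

t = 2

Set Q = (0, 0), X = (1, 0), J = (0, 1); any affine frame gives the same invariant.
1. T is the midpoint of XJ ⇒ T = (1/2, 1/2)
2. C is the midpoint of TQ ⇒ C = (1/4, 1/4)
3. G is the midpoint of QJ ⇒ G = (0, 1/2)
through T parallel to QJ: direction (0, 1); meets GC at W = (1/2, 0)
W = G + t·(C−G) with t = 2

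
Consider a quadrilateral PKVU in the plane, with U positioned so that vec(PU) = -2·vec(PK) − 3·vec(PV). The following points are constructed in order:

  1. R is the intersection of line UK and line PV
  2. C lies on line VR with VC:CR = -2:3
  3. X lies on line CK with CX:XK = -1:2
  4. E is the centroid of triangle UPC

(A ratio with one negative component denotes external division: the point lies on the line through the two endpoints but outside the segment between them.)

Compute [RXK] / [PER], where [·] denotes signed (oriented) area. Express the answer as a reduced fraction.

[RXK]:[PER] = -18

Set P = (0, 0), K = (1, 0), V = (0, 1), U = (-2, -3); any affine frame gives the same invariant.
1. R is the intersection of line UK and line PV ⇒ R = (0, -1)
2. C lies on line VR with VC:CR = -2:3 ⇒ C = (0, 5)
3. X lies on line CK with CX:XK = -1:2 ⇒ X = (-1, 10)
4. E is the centroid of triangle UPC ⇒ E = (-2/3, 2/3)
2·[RXK] = -12, 2·[PER] = 2/3
[RXK]:[PER] = -12:2/3 = -18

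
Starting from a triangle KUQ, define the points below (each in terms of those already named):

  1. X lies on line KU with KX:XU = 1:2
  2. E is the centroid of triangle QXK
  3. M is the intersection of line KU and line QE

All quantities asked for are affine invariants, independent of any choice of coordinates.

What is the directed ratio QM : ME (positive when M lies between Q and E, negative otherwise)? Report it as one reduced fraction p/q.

QM:ME = -3

Choose coordinates K = (0, 0), U = (1, 0), Q = (0, 1).
1. X lies on line KU with KX:XU = 1:2 ⇒ X = (1/3, 0)
2. E is the centroid of triangle QXK ⇒ E = (1/9, 1/3)
3. M is the intersection of line KU and line QE ⇒ M = (1/6, 0)
M = Q + t·(E−Q) with t = 3/2, so QM:ME = t:(1−t) = 3/2:-1/2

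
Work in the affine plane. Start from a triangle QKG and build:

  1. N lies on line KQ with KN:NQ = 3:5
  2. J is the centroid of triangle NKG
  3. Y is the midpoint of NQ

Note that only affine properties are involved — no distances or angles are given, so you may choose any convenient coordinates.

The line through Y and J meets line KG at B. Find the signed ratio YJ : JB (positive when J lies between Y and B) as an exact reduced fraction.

Work in coordinates with Q = (0, 0), K = (1, 0), G = (0, 1).
1. N lies on line KQ with KN:NQ = 3:5 ⇒ N = (5/8, 0)
2. J is the centroid of triangle NKG ⇒ J = (13/24, 1/3)
3. Y is the midpoint of NQ ⇒ Y = (5/16, 0)
line YJ meets KG at B = (16/27, 11/27)
J = Y + t·(B−Y) with t = 9/11, so YJ:JB = 9/11:2/11

YJ:JB = 9/2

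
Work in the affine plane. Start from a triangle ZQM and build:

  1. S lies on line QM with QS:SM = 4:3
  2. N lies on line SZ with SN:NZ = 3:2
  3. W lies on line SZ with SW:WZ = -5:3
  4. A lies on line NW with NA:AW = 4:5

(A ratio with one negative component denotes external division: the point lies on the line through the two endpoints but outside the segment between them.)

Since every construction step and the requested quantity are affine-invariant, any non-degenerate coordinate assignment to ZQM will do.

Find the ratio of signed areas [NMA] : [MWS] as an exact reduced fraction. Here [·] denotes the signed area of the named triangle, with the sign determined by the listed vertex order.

[NMA]:[MWS] = 76/225

Choose coordinates Z = (0, 0), Q = (1, 0), M = (0, 1).
1. S lies on line QM with QS:SM = 4:3 ⇒ S = (3/7, 4/7)
2. N lies on line SZ with SN:NZ = 3:2 ⇒ N = (6/35, 8/35)
3. W lies on line SZ with SW:WZ = -5:3 ⇒ W = (-9/14, -6/7)
4. A lies on line NW with NA:AW = 4:5 ⇒ A = (-4/21, -16/63)
2·[NMA] = 38/105, 2·[MWS] = 15/14
[NMA]:[MWS] = 38/105:15/14 = 76/225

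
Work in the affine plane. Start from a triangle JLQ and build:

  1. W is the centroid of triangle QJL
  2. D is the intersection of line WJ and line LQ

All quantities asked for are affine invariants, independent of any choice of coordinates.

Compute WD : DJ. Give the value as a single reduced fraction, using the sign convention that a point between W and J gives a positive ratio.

WD:DJ = -1/3

Assign J = (0, 0), L = (1, 0), Q = (0, 1) — the answer is frame-independent, so this choice is without loss of generality.
1. W is the centroid of triangle QJL ⇒ W = (1/3, 1/3)
2. D is the intersection of line WJ and line LQ ⇒ D = (1/2, 1/2)
D = W + t·(J−W) with t = -1/2, so WD:DJ = t:(1−t) = -1/2:3/2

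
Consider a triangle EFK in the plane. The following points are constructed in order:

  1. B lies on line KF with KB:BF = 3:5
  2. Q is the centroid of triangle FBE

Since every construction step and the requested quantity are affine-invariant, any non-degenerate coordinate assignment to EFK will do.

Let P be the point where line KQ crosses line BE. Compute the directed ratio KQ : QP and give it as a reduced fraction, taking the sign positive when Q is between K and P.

KQ:QP = -14/5

Choose coordinates E = (0, 0), F = (1, 0), K = (0, 1).
1. B lies on line KF with KB:BF = 3:5 ⇒ B = (3/8, 5/8)
2. Q is the centroid of triangle FBE ⇒ Q = (11/24, 5/24)
line KQ meets BE at P = (33/112, 55/112)
Q = K + t·(P−K) with t = 14/9, so KQ:QP = 14/9:-5/9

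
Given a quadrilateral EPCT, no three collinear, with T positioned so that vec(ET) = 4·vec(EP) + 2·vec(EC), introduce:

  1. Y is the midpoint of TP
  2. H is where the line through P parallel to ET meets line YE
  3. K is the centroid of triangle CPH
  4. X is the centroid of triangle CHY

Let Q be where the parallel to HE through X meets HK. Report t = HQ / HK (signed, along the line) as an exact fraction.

Assign E = (0, 0), P = (1, 0), C = (0, 1), T = (4, 2) — the answer is frame-independent, so this choice is without loss of generality.
1. Y is the midpoint of TP ⇒ Y = (5/2, 1)
2. H is where the line through P parallel to ET meets line YE ⇒ H = (5, 2)
3. K is the centroid of triangle CPH ⇒ K = (2, 1)
4. X is the centroid of triangle CHY ⇒ X = (5/2, 4/3)
through X parallel to HE: direction (-5, -2); meets HK at Q = (0, 1/3)
Q = H + t·(K−H) with t = 5/3

t = 5/3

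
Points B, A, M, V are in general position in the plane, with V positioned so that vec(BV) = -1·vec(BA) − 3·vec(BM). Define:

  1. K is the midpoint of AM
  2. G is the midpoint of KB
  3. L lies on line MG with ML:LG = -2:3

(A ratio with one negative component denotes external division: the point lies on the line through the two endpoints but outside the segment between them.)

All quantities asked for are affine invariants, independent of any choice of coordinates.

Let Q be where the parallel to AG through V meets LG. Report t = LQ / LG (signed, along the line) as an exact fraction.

t = 17/6

Work in coordinates with B = (0, 0), A = (1, 0), M = (0, 1), V = (-1, -3).
1. K is the midpoint of AM ⇒ K = (1/2, 1/2)
2. G is the midpoint of KB ⇒ G = (1/4, 1/4)
3. L lies on line MG with ML:LG = -2:3 ⇒ L = (-1/2, 5/2)
through V parallel to AG: direction (-3/4, 1/4); meets LG at Q = (13/8, -31/8)
Q = L + t·(G−L) with t = 17/6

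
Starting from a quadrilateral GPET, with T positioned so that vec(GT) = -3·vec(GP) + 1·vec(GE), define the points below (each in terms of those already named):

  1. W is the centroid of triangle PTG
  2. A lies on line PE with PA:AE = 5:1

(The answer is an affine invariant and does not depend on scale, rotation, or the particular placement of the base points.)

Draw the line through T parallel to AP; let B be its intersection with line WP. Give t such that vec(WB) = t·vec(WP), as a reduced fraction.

t = -5/4

Assign G = (0, 0), P = (1, 0), E = (0, 1), T = (-3, 1) — the answer is frame-independent, so this choice is without loss of generality.
1. W is the centroid of triangle PTG ⇒ W = (-2/3, 1/3)
2. A lies on line PE with PA:AE = 5:1 ⇒ A = (1/6, 5/6)
through T parallel to AP: direction (5/6, -5/6); meets WP at B = (-11/4, 3/4)
B = W + t·(P−W) with t = -5/4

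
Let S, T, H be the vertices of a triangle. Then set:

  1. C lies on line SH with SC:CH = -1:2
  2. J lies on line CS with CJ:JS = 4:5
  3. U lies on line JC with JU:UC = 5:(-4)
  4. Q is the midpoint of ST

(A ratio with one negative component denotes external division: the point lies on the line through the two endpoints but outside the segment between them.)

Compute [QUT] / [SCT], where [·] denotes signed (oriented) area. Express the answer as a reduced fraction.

Assign S = (0, 0), T = (1, 0), H = (0, 1) — the answer is frame-independent, so this choice is without loss of generality.
1. C lies on line SH with SC:CH = -1:2 ⇒ C = (0, -1)
2. J lies on line CS with CJ:JS = 4:5 ⇒ J = (0, -5/9)
3. U lies on line JC with JU:UC = 5:(-4) ⇒ U = (0, -25/9)
4. Q is the midpoint of ST ⇒ Q = (1/2, 0)
2·[QUT] = 25/18, 2·[SCT] = 1
[QUT]:[SCT] = 25/18:1 = 25/18

[QUT]:[SCT] = 25/18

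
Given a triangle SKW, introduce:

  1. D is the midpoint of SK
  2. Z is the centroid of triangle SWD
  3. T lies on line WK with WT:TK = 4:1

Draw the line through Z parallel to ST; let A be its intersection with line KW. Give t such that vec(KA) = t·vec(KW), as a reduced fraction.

Work in coordinates with S = (0, 0), K = (1, 0), W = (0, 1).
1. D is the midpoint of SK ⇒ D = (1/2, 0)
2. Z is the centroid of triangle SWD ⇒ Z = (1/6, 1/3)
3. T lies on line WK with WT:TK = 4:1 ⇒ T = (4/5, 1/5)
through Z parallel to ST: direction (4/5, 1/5); meets KW at A = (17/30, 13/30)
A = K + t·(W−K) with t = 13/30

t = 13/30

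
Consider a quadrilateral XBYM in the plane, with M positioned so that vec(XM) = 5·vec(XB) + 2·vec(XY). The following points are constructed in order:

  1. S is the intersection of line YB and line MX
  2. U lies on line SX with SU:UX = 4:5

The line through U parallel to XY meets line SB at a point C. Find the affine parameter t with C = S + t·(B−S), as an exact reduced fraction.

Assign X = (0, 0), B = (1, 0), Y = (0, 1), M = (5, 2) — the answer is frame-independent, so this choice is without loss of generality.
1. S is the intersection of line YB and line MX ⇒ S = (5/7, 2/7)
2. U lies on line SX with SU:UX = 4:5 ⇒ U = (25/63, 10/63)
through U parallel to XY: direction (0, 1); meets SB at C = (25/63, 38/63)
C = S + t·(B−S) with t = -10/9

t = -10/9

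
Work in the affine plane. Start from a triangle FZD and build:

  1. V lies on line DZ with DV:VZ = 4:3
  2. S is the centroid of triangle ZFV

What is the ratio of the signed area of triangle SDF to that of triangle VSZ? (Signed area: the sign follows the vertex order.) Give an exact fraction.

[SDF]:[VSZ] = 11/3

Choose coordinates F = (0, 0), Z = (1, 0), D = (0, 1).
1. V lies on line DZ with DV:VZ = 4:3 ⇒ V = (4/7, 3/7)
2. S is the centroid of triangle ZFV ⇒ S = (11/21, 1/7)
2·[SDF] = 11/21, 2·[VSZ] = 1/7
[SDF]:[VSZ] = 11/21:1/7 = 11/3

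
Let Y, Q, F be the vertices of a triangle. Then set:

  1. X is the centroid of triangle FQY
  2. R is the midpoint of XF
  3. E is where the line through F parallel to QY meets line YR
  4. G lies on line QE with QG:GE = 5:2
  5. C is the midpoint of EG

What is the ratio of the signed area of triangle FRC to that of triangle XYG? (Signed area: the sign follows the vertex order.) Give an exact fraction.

[FRC]:[XYG] = -8/7

Assign Y = (0, 0), Q = (1, 0), F = (0, 1) — the answer is frame-independent, so this choice is without loss of generality.
1. X is the centroid of triangle FQY ⇒ X = (1/3, 1/3)
2. R is the midpoint of XF ⇒ R = (1/6, 2/3)
3. E is where the line through F parallel to QY meets line YR ⇒ E = (1/4, 1)
4. G lies on line QE with QG:GE = 5:2 ⇒ G = (13/28, 5/7)
5. C is the midpoint of EG ⇒ C = (5/14, 6/7)
2·[FRC] = 2/21, 2·[XYG] = -1/12
[FRC]:[XYG] = 2/21:-1/12 = -8/7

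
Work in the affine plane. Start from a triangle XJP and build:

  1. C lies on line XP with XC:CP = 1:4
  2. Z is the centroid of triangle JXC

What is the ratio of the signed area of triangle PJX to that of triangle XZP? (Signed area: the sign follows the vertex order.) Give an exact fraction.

[PJX]:[XZP] = -3

Work in coordinates with X = (0, 0), J = (1, 0), P = (0, 1).
1. C lies on line XP with XC:CP = 1:4 ⇒ C = (0, 1/5)
2. Z is the centroid of triangle JXC ⇒ Z = (1/3, 1/15)
2·[PJX] = -1, 2·[XZP] = 1/3
[PJX]:[XZP] = -1:1/3 = -3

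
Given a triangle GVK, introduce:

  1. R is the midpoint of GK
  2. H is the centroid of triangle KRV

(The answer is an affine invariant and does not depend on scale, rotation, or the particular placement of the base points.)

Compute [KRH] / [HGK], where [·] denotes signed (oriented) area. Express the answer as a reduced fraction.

Assign G = (0, 0), V = (1, 0), K = (0, 1) — the answer is frame-independent, so this choice is without loss of generality.
1. R is the midpoint of GK ⇒ R = (0, 1/2)
2. H is the centroid of triangle KRV ⇒ H = (1/3, 1/2)
2·[KRH] = 1/6, 2·[HGK] = -1/3
[KRH]:[HGK] = 1/6:-1/3 = -1/2

[KRH]:[HGK] = -1/2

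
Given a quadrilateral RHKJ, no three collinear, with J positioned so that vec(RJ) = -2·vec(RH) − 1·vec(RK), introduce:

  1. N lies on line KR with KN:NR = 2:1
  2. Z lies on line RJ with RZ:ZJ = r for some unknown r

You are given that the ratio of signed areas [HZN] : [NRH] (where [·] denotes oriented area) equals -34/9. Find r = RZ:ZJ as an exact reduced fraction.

r = 5/4

Choose coordinates R = (0, 0), H = (1, 0), K = (0, 1), J = (-2, -1).
1. N lies on line KR with KN:NR = 2:1 ⇒ N = (0, 1/3)
2. With RZ:ZJ = r, write λ = r/(r+1) so Z = R + λ·(J−R); Z is affine-linear in λ
Every point depending on Z is an affine combination of Z and λ-independent points, so each such coordinate is linear in λ; the λ² term in each signed area is a multiple of (J−R)×(J−R) = 0, so 2·[HZN] and 2·[NRH] are each linear in λ. Evaluating at λ=0 and λ=1:
  2·[HZN] = -5/3·λ − 1/3,   2·[NRH] = 1/3
So [HZN]:[NRH] = (-5/3·λ − 1/3) / (1/3). Setting this equal to -34/9:
  -5/3·λ − 1/3 = -34/9·(1/3)  ⇒  λ = 5/9
Then r = λ/(1−λ) = (5/9)/(4/9) = 5/4. Check: with r = 5/4, Z = (-10/9, -5/9) and [HZN]:[NRH] = -34/9 as required.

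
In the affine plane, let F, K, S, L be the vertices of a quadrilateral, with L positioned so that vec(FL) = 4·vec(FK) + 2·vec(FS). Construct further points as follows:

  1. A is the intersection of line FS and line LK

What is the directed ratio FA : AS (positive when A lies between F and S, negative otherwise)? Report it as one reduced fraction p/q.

Assign F = (0, 0), K = (1, 0), S = (0, 1), L = (4, 2) — the answer is frame-independent, so this choice is without loss of generality.
1. A is the intersection of line FS and line LK ⇒ A = (0, -2/3)
A = F + t·(S−F) with t = -2/3, so FA:AS = t:(1−t) = -2/3:5/3

FA:AS = -2/5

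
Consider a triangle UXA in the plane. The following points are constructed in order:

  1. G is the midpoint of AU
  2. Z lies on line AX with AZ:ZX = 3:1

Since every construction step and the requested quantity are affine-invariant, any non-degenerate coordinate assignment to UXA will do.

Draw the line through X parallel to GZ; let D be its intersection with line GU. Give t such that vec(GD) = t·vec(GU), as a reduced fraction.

Choose coordinates U = (0, 0), X = (1, 0), A = (0, 1).
1. G is the midpoint of AU ⇒ G = (0, 1/2)
2. Z lies on line AX with AZ:ZX = 3:1 ⇒ Z = (3/4, 1/4)
through X parallel to GZ: direction (3/4, -1/4); meets GU at D = (0, 1/3)
D = G + t·(U−G) with t = 1/3

t = 1/3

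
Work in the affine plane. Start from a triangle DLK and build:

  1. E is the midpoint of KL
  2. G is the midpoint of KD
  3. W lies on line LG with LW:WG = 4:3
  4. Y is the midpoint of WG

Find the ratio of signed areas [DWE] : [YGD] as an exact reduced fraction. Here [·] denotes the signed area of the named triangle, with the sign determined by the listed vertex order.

Choose coordinates D = (0, 0), L = (1, 0), K = (0, 1).
1. E is the midpoint of KL ⇒ E = (1/2, 1/2)
2. G is the midpoint of KD ⇒ G = (0, 1/2)
3. W lies on line LG with LW:WG = 4:3 ⇒ W = (3/7, 2/7)
4. Y is the midpoint of WG ⇒ Y = (3/14, 11/28)
2·[DWE] = 1/14, 2·[YGD] = 3/28
[DWE]:[YGD] = 1/14:3/28 = 2/3

[DWE]:[YGD] = 2/3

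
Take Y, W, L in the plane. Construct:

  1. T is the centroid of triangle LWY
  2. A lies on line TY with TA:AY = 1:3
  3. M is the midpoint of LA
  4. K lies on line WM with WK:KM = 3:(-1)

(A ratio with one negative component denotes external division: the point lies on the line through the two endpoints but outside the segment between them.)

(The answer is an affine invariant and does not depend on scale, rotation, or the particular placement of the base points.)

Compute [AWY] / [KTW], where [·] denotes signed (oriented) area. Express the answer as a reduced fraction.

Assign Y = (0, 0), W = (1, 0), L = (0, 1) — the answer is frame-independent, so this choice is without loss of generality.
1. T is the centroid of triangle LWY ⇒ T = (1/3, 1/3)
2. A lies on line TY with TA:AY = 1:3 ⇒ A = (1/4, 1/4)
3. M is the midpoint of LA ⇒ M = (1/8, 5/8)
4. K lies on line WM with WK:KM = 3:(-1) ⇒ K = (-5/16, 15/16)
2·[AWY] = -1/4, 2·[KTW] = 3/16
[AWY]:[KTW] = -1/4:3/16 = -4/3

[AWY]:[KTW] = -4/3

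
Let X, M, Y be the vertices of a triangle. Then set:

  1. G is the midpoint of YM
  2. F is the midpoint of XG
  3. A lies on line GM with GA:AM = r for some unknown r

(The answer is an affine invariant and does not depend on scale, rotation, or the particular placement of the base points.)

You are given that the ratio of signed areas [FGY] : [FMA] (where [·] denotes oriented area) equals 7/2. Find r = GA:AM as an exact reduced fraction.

Set X = (0, 0), M = (1, 0), Y = (0, 1); any affine frame gives the same invariant.
1. G is the midpoint of YM ⇒ G = (1/2, 1/2)
2. F is the midpoint of XG ⇒ F = (1/4, 1/4)
3. With GA:AM = r, write λ = r/(r+1) so A = G + λ·(M−G); A is affine-linear in λ
Every point depending on A is an affine combination of A and λ-independent points, so each such coordinate is linear in λ; the λ² term in each signed area is a multiple of (M−G)×(M−G) = 0, so 2·[FGY] and 2·[FMA] are each linear in λ. Evaluating at λ=0 and λ=1:
  2·[FGY] = 1/4,   2·[FMA] = -1/4·λ + 1/4
So [FGY]:[FMA] = (1/4) / (-1/4·λ + 1/4). Setting this equal to 7/2:
  1/4 = 7/2·(-1/4·λ + 1/4)  ⇒  λ = 5/7
Then r = λ/(1−λ) = (5/7)/(2/7) = 5/2. Check: with r = 5/2, A = (6/7, 1/7) and [FGY]:[FMA] = 7/2 as required.

r = 5/2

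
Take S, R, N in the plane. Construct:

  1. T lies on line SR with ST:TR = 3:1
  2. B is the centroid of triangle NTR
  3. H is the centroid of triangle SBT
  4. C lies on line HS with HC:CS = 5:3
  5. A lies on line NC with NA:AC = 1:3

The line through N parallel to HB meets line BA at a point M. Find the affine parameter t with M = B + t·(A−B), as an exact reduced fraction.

t = 256/207

Set S = (0, 0), R = (1, 0), N = (0, 1); any affine frame gives the same invariant.
1. T lies on line SR with ST:TR = 3:1 ⇒ T = (3/4, 0)
2. B is the centroid of triangle NTR ⇒ B = (7/12, 1/3)
3. H is the centroid of triangle SBT ⇒ H = (4/9, 1/9)
4. C lies on line HS with HC:CS = 5:3 ⇒ C = (1/6, 1/24)
5. A lies on line NC with NA:AC = 1:3 ⇒ A = (1/24, 73/96)
through N parallel to HB: direction (5/36, 2/9); meets BA at M = (-215/2484, 535/621)
M = B + t·(A−B) with t = 256/207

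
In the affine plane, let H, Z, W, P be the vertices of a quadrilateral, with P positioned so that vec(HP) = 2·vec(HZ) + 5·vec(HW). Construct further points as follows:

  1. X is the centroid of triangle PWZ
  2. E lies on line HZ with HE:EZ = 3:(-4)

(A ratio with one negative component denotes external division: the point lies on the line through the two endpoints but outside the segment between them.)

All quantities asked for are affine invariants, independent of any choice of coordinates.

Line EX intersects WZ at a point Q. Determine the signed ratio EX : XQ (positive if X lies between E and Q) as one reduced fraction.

Set H = (0, 0), Z = (1, 0), W = (0, 1), P = (2, 5); any affine frame gives the same invariant.
1. X is the centroid of triangle PWZ ⇒ X = (1, 2)
2. E lies on line HZ with HE:EZ = 3:(-4) ⇒ E = (-3, 0)
line EX meets WZ at Q = (-1/3, 4/3)
X = E + t·(Q−E) with t = 3/2, so EX:XQ = 3/2:-1/2

EX:XQ = -3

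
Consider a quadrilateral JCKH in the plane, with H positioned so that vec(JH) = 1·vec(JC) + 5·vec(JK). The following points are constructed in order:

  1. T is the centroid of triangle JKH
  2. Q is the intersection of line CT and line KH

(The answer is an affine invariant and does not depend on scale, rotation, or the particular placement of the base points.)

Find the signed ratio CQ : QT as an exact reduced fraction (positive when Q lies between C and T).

Work in coordinates with J = (0, 0), C = (1, 0), K = (0, 1), H = (1, 5).
1. T is the centroid of triangle JKH ⇒ T = (1/3, 2)
2. Q is the intersection of line CT and line KH ⇒ Q = (2/7, 15/7)
Q = C + t·(T−C) with t = 15/14, so CQ:QT = t:(1−t) = 15/14:-1/14

CQ:QT = -15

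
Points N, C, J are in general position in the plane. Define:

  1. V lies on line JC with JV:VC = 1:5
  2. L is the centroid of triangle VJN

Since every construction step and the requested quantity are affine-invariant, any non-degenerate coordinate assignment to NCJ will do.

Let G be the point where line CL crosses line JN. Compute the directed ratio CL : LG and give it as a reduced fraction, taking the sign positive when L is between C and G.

CL:LG = 17

Assign N = (0, 0), C = (1, 0), J = (0, 1) — the answer is frame-independent, so this choice is without loss of generality.
1. V lies on line JC with JV:VC = 1:5 ⇒ V = (1/6, 5/6)
2. L is the centroid of triangle VJN ⇒ L = (1/18, 11/18)
line CL meets JN at G = (0, 11/17)
L = C + t·(G−C) with t = 17/18, so CL:LG = 17/18:1/18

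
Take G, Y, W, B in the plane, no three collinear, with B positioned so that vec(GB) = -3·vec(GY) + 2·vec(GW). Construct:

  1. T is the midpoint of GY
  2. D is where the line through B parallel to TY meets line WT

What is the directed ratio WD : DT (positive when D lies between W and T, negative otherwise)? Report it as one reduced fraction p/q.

Set G = (0, 0), Y = (1, 0), W = (0, 1), B = (-3, 2); any affine frame gives the same invariant.
1. T is the midpoint of GY ⇒ T = (1/2, 0)
2. D is where the line through B parallel to TY meets line WT ⇒ D = (-1/2, 2)
D = W + t·(T−W) with t = -1, so WD:DT = t:(1−t) = -1:2

WD:DT = -1/2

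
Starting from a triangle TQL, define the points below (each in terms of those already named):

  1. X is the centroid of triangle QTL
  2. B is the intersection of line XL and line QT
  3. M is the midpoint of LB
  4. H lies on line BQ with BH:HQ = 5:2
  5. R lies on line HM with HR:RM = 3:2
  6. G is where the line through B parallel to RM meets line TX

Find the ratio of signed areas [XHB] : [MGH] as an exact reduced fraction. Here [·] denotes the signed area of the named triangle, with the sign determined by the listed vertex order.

Set T = (0, 0), Q = (1, 0), L = (0, 1); any affine frame gives the same invariant.
1. X is the centroid of triangle QTL ⇒ X = (1/3, 1/3)
2. B is the intersection of line XL and line QT ⇒ B = (1/2, 0)
3. M is the midpoint of LB ⇒ M = (1/4, 1/2)
4. H lies on line BQ with BH:HQ = 5:2 ⇒ H = (6/7, 0)
5. R lies on line HM with HR:RM = 3:2 ⇒ R = (69/140, 3/10)
6. G is where the line through B parallel to RM meets line TX ⇒ G = (7/31, 7/31)
2·[XHB] = -5/42, 2·[MGH] = 5/28
[XHB]:[MGH] = -5/42:5/28 = -2/3

[XHB]:[MGH] = -2/3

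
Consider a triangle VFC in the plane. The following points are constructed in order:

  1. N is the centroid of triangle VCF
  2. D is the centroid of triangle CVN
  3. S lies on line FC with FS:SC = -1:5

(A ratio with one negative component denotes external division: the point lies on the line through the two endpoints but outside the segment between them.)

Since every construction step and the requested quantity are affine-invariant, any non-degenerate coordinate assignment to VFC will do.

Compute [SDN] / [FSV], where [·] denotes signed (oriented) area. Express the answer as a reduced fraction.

Choose coordinates V = (0, 0), F = (1, 0), C = (0, 1).
1. N is the centroid of triangle VCF ⇒ N = (1/3, 1/3)
2. D is the centroid of triangle CVN ⇒ D = (1/9, 4/9)
3. S lies on line FC with FS:SC = -1:5 ⇒ S = (5/4, -1/4)
2·[SDN] = -1/36, 2·[FSV] = -1/4
[SDN]:[FSV] = -1/36:-1/4 = 1/9

[SDN]:[FSV] = 1/9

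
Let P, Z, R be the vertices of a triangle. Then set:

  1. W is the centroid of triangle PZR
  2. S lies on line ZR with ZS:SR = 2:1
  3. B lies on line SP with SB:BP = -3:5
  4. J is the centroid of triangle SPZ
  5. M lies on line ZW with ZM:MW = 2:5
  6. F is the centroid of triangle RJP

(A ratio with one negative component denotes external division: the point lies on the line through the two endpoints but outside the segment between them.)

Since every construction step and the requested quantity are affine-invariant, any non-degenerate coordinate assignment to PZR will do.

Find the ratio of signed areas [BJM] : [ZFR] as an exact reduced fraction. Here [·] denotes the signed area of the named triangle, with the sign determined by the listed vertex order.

Choose coordinates P = (0, 0), Z = (1, 0), R = (0, 1).
1. W is the centroid of triangle PZR ⇒ W = (1/3, 1/3)
2. S lies on line ZR with ZS:SR = 2:1 ⇒ S = (1/3, 2/3)
3. B lies on line SP with SB:BP = -3:5 ⇒ B = (5/6, 5/3)
4. J is the centroid of triangle SPZ ⇒ J = (4/9, 2/9)
5. M lies on line ZW with ZM:MW = 2:5 ⇒ M = (17/21, 2/21)
6. F is the centroid of triangle RJP ⇒ F = (4/27, 11/27)
2·[BJM] = 109/189, 2·[ZFR] = -4/9
[BJM]:[ZFR] = 109/189:-4/9 = -109/84

[BJM]:[ZFR] = -109/84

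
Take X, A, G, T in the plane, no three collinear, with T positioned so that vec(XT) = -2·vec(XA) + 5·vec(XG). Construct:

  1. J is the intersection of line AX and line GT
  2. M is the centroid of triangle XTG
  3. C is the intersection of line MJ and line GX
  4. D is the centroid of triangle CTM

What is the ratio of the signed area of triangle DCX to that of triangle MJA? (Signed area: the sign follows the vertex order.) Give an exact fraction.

Set X = (0, 0), A = (1, 0), G = (0, 1), T = (-2, 5); any affine frame gives the same invariant.
1. J is the intersection of line AX and line GT ⇒ J = (1/2, 0)
2. M is the centroid of triangle XTG ⇒ M = (-2/3, 2)
3. C is the intersection of line MJ and line GX ⇒ C = (0, 6/7)
4. D is the centroid of triangle CTM ⇒ D = (-8/9, 55/21)
2·[DCX] = -16/21, 2·[MJA] = 1
[DCX]:[MJA] = -16/21:1 = -16/21

[DCX]:[MJA] = -16/21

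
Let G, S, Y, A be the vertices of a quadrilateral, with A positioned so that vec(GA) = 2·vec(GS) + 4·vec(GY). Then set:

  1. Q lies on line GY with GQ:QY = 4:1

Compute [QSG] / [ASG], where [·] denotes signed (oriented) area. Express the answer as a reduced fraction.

Assign G = (0, 0), S = (1, 0), Y = (0, 1), A = (2, 4) — the answer is frame-independent, so this choice is without loss of generality.
1. Q lies on line GY with GQ:QY = 4:1 ⇒ Q = (0, 4/5)
2·[QSG] = -4/5, 2·[ASG] = -4
[QSG]:[ASG] = -4/5:-4 = 1/5

[QSG]:[ASG] = 1/5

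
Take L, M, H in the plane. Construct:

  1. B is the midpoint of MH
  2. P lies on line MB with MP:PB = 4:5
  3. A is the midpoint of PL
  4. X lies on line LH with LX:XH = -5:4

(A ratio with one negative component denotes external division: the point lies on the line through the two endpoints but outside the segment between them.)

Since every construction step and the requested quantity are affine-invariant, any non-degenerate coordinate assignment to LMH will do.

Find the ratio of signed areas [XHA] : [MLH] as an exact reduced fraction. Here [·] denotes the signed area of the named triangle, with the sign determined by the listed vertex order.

Choose coordinates L = (0, 0), M = (1, 0), H = (0, 1).
1. B is the midpoint of MH ⇒ B = (1/2, 1/2)
2. P lies on line MB with MP:PB = 4:5 ⇒ P = (7/9, 2/9)
3. A is the midpoint of PL ⇒ A = (7/18, 1/9)
4. X lies on line LH with LX:XH = -5:4 ⇒ X = (0, 5)
2·[XHA] = 14/9, 2·[MLH] = -1
[XHA]:[MLH] = 14/9:-1 = -14/9

[XHA]:[MLH] = -14/9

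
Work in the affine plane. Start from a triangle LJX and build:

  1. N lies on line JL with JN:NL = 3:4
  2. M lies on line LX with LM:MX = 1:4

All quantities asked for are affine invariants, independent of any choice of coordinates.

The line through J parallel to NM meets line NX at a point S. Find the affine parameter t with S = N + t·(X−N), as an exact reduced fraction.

Choose coordinates L = (0, 0), J = (1, 0), X = (0, 1).
1. N lies on line JL with JN:NL = 3:4 ⇒ N = (4/7, 0)
2. M lies on line LX with LM:MX = 1:4 ⇒ M = (0, 1/5)
through J parallel to NM: direction (-4/7, 1/5); meets NX at S = (13/28, 3/16)
S = N + t·(X−N) with t = 3/16

t = 3/16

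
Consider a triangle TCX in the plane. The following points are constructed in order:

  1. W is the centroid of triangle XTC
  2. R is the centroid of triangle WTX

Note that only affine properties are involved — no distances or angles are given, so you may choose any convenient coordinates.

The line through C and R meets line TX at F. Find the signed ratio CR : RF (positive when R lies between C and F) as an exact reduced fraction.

Choose coordinates T = (0, 0), C = (1, 0), X = (0, 1).
1. W is the centroid of triangle XTC ⇒ W = (1/3, 1/3)
2. R is the centroid of triangle WTX ⇒ R = (1/9, 4/9)
line CR meets TX at F = (0, 1/2)
R = C + t·(F−C) with t = 8/9, so CR:RF = 8/9:1/9

CR:RF = 8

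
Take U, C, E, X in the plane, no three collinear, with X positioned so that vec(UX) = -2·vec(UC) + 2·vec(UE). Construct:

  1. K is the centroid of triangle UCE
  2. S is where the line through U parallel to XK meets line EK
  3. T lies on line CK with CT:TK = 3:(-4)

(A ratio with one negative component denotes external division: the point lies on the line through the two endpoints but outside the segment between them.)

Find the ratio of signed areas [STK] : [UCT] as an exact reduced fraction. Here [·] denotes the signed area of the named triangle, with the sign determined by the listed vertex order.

[STK]:[UCT] = -16/9

Assign U = (0, 0), C = (1, 0), E = (0, 1), X = (-2, 2) — the answer is frame-independent, so this choice is without loss of generality.
1. K is the centroid of triangle UCE ⇒ K = (1/3, 1/3)
2. S is where the line through U parallel to XK meets line EK ⇒ S = (7/9, -5/9)
3. T lies on line CK with CT:TK = 3:(-4) ⇒ T = (3, -1)
2·[STK] = 16/9, 2·[UCT] = -1
[STK]:[UCT] = 16/9:-1 = -16/9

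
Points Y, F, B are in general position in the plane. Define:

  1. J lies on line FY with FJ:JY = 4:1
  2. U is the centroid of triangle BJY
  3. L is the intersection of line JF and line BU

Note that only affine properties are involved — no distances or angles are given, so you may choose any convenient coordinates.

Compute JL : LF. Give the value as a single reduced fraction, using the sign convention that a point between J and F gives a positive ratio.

JL:LF = -1/9

Set Y = (0, 0), F = (1, 0), B = (0, 1); any affine frame gives the same invariant.
1. J lies on line FY with FJ:JY = 4:1 ⇒ J = (1/5, 0)
2. U is the centroid of triangle BJY ⇒ U = (1/15, 1/3)
3. L is the intersection of line JF and line BU ⇒ L = (1/10, 0)
L = J + t·(F−J) with t = -1/8, so JL:LF = t:(1−t) = -1/8:9/8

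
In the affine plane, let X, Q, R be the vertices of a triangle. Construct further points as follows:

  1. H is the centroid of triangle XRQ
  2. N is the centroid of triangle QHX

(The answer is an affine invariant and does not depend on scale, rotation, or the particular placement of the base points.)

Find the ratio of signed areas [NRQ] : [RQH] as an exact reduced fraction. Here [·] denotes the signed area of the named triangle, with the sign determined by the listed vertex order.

Set X = (0, 0), Q = (1, 0), R = (0, 1); any affine frame gives the same invariant.
1. H is the centroid of triangle XRQ ⇒ H = (1/3, 1/3)
2. N is the centroid of triangle QHX ⇒ N = (4/9, 1/9)
2·[NRQ] = -4/9, 2·[RQH] = -1/3
[NRQ]:[RQH] = -4/9:-1/3 = 4/3

[NRQ]:[RQH] = 4/3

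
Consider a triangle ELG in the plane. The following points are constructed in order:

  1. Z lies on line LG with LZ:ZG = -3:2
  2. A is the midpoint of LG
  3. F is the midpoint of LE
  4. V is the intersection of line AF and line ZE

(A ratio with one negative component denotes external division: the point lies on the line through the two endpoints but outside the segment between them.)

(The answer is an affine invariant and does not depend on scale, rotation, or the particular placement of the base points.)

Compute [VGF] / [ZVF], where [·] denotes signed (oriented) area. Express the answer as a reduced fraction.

Assign E = (0, 0), L = (1, 0), G = (0, 1) — the answer is frame-independent, so this choice is without loss of generality.
1. Z lies on line LG with LZ:ZG = -3:2 ⇒ Z = (-2, 3)
2. A is the midpoint of LG ⇒ A = (1/2, 1/2)
3. F is the midpoint of LE ⇒ F = (1/2, 0)
4. V is the intersection of line AF and line ZE ⇒ V = (1/2, -3/4)
2·[VGF] = -3/8, 2·[ZVF] = 15/8
[VGF]:[ZVF] = -3/8:15/8 = -1/5

[VGF]:[ZVF] = -1/5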